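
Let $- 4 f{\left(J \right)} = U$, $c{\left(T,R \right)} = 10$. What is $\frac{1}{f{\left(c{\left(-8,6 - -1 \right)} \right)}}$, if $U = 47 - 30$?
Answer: $- \frac{4}{17} \approx -0.23529$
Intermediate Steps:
$U = 17$
$f{\left(J \right)} = - \frac{17}{4}$ ($f{\left(J \right)} = \left(- \frac{1}{4}\right) 17 = - \frac{17}{4}$)
$\frac{1}{f{\left(c{\left(-8,6 - -1 \right)} \right)}} = \frac{1}{- \frac{17}{4}} = - \frac{4}{17}$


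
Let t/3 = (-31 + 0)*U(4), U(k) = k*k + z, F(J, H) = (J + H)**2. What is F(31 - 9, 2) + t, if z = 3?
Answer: -1191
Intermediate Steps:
F(J, H) = (H + J)**2
U(k) = 3 + k**2 (U(k) = k*k + 3 = k**2 + 3 = 3 + k**2)
t = -1767 (t = 3*((-31 + 0)*(3 + 4**2)) = 3*(-31*(3 + 16)) = 3*(-31*19) = 3*(-589) = -1767)
F(31 - 9, 2) + t = (2 + (31 - 9))**2 - 1767 = (2 + 22)**2 - 1767 = 24**2 - 1767 = 576 - 1767 = -1191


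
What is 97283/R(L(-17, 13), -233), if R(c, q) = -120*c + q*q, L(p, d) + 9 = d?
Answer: 97283/53809 ≈ 1.8079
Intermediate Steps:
L(p, d) = -9 + d
R(c, q) = q**2 - 120*c (R(c, q) = -120*c + q**2 = q**2 - 120*c)
97283/R(L(-17, 13), -233) = 97283/((-233)**2 - 120*(-9 + 13)) = 97283/(54289 - 120*4) = 97283/(54289 - 480) = 97283/53809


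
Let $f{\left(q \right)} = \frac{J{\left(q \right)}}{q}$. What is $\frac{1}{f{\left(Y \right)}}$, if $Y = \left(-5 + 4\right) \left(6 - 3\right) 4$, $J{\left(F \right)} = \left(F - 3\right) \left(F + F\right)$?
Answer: $- \frac{1}{30} \approx -0.033333$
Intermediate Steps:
$J{\left(F \right)} = 2 F \left(-3 + F\right)$ ($J{\left(F \right)} = \left(-3 + F\right) 2 F = 2 F \left(-3 + F\right)$)
$Y = -12$ ($Y = \left(-1\right) 3 \cdot 4 = \left(-3\right) 4 = -12$)
$f{\left(q \right)} = -6 + 2 q$ ($f{\left(q \right)} = \frac{2 q \left(-3 + q\right)}{q} = -6 + 2 q$)
$\frac{1}{f{\left(Y \right)}} = \frac{1}{-6 + 2 \left(-12\right)} = \frac{1}{-6 - 24} = \frac{1}{-30} = - \frac{1}{30}$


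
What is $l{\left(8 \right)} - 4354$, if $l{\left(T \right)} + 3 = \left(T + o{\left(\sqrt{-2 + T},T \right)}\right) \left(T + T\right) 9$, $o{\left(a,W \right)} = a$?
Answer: $-3205 + 144 \sqrt{6} \approx -2852.3$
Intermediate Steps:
$l{\left(T \right)} = -3 + 18 T \left(T + \sqrt{-2 + T}\right)$ ($l{\left(T \right)} = -3 + \left(T + \sqrt{-2 + T}\right) \left(T + T\right) 9 = -3 + \left(T + \sqrt{-2 + T}\right) 2 T 9 = -3 + 2 T \left(T + \sqrt{-2 + T}\right) 9 = -3 + 18 T \left(T + \sqrt{-2 + T}\right)$)
$l{\left(8 \right)} - 4354 = \left(-3 + 18 \cdot 8^{2} + 18 \cdot 8 \sqrt{-2 + 8}\right) - 4354 = \left(-3 + 18 \cdot 64 + 18 \cdot 8 \sqrt{6}\right) - 4354 = \left(-3 + 1152 + 144 \sqrt{6}\right) - 4354 = \left(1149 + 144 \sqrt{6}\right) - 4354 = -3205 + 144 \sqrt{6}$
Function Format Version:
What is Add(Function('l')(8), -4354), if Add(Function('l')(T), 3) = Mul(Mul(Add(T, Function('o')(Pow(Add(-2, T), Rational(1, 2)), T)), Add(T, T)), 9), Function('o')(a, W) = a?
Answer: Add(-3205, Mul(144, Pow(6, Rational(1, 2)))) ≈ -2852.3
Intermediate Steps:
Function('l')(T) = Add(-3, Mul(18, T, Add(T, Pow(Add(-2, T), Rational(1, 2))))) (Function('l')(T) = Add(-3, Mul(Mul(Add(T, Pow(Add(-2, T), Rational(1, 2))), Add(T, T)), 9)) = Add(-3, Mul(Mul(Add(T, Pow(Add(-2, T), Rational(1, 2))), Mul(2, T)), 9)) = Add(-3, Mul(Mul(2, T, Add(T, Pow(Add(-2, T), Rational(1, 2)))), 9)) = Add(-3, Mul(18, T, Add(T, Pow(Add(-2, T), Rational(1, 2))))))
Add(Function('l')(8), -4354) = Add(Add(-3, Mul(18, Pow(8, 2)), Mul(18, 8, Pow(Add(-2, 8), Rational(1, 2)))), -4354) = Add(Add(-3, Mul(18, 64), Mul(18, 8, Pow(6, Rational(1, 2)))), -4354) = Add(Add(-3, 1152, Mul(144, Pow(6, Rational(1, 2)))), -4354) = Add(Add(1149, Mul(144, Pow(6, Rational(1, 2)))), -4354) = Add(-3205, Mul(144, Pow(6, Rational(1, 2))))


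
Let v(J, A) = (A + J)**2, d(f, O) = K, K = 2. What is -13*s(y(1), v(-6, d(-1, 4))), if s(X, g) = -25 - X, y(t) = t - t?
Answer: 325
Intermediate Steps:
y(t) = 0
d(f, O) = 2
-13*s(y(1), v(-6, d(-1, 4))) = -13*(-25 - 1*0) = -13*(-25 + 0) = -13*(-25) = 325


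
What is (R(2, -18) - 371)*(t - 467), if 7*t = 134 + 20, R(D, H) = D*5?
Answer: 160645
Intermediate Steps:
R(D, H) = 5*D
t = 22 (t = (134 + 20)/7 = (⅐)*154 = 22)
(R(2, -18) - 371)*(t - 467) = (5*2 - 371)*(22 - 467) = (10 - 371)*(-445) = -361*(-445) = 160645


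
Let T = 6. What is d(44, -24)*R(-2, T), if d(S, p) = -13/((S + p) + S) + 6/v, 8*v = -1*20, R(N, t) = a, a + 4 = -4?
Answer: 833/40 ≈ 20.825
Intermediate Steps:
a = -8 (a = -4 - 4 = -8)
R(N, t) = -8
v = -5/2 (v = (-1*20)/8 = (⅛)*(-20) = -5/2 ≈ -2.5000)
d(S, p) = -12/5 - 13/(p + 2*S) (d(S, p) = -13/((S + p) + S) + 6/(-5/2) = -13/(p + 2*S) + 6*(-⅖) = -13/(p + 2*S) - 12/5 = -12/5 - 13/(p + 2*S))
d(44, -24)*R(-2, T) = ((-65 - 24*44 - 12*(-24))/(5*(-24 + 2*44)))*(-8) = ((-65 - 1056 + 288)/(5*(-24 + 88)))*(-8) = ((⅕)*(-833)/64)*(-8) = ((⅕)*(1/64)*(-833))*(-8) = -833/320*(-8) = 833/40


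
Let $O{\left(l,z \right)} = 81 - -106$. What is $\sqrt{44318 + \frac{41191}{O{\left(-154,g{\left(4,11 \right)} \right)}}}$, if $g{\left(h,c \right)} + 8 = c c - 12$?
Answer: $\frac{\sqrt{5389131}}{11} \approx 211.04$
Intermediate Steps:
$g{\left(h,c \right)} = -20 + c^{2}$ ($g{\left(h,c \right)} = -8 + \left(c c - 12\right) = -8 + \left(c^{2} - 12\right) = -8 + \left(-12 + c^{2}\right) = -20 + c^{2}$)
$O{\left(l,z \right)} = 187$ ($O{\left(l,z \right)} = 81 + 106 = 187$)
$\sqrt{44318 + \frac{41191}{O{\left(-154,g{\left(4,11 \right)} \right)}}} = \sqrt{44318 + \frac{41191}{187}} = \sqrt{44318 + 41191 \cdot \frac{1}{187}} = \sqrt{44318 + \frac{2423}{11}} = \sqrt{\frac{489921}{11}} = \frac{\sqrt{5389131}}{11}$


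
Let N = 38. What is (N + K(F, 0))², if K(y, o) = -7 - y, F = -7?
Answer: 1444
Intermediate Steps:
(N + K(F, 0))² = (38 + (-7 - 1*(-7)))² = (38 + (-7 + 7))² = (38 + 0)² = 38² = 1444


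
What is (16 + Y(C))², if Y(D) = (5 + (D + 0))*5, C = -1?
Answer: 1296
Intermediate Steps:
Y(D) = 25 + 5*D (Y(D) = (5 + D)*5 = 25 + 5*D)
(16 + Y(C))² = (16 + (25 + 5*(-1)))² = (16 + (25 - 5))² = (16 + 20)² = 36² = 1296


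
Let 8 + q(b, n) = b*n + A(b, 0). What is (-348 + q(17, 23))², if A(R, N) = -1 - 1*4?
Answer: 900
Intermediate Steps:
A(R, N) = -5 (A(R, N) = -1 - 4 = -5)
q(b, n) = -13 + b*n (q(b, n) = -8 + (b*n - 5) = -8 + (-5 + b*n) = -13 + b*n)
(-348 + q(17, 23))² = (-348 + (-13 + 17*23))² = (-348 + (-13 + 391))² = (-348 + 378)² = 30² = 900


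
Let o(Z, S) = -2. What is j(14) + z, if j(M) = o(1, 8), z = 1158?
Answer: 1156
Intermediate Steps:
j(M) = -2
j(14) + z = -2 + 1158 = 1156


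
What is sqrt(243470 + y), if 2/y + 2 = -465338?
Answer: sqrt(13180328527050330)/232670 ≈ 493.43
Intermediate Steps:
y = -1/232670 (y = 2/(-2 - 465338) = 2/(-465340) = 2*(-1/465340) = -1/232670 ≈ -4.2979e-6)
sqrt(243470 + y) = sqrt(243470 - 1/232670) = sqrt(56648164899/232670) = sqrt(13180328527050330)/232670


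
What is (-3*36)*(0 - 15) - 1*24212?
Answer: -22592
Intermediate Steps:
(-3*36)*(0 - 15) - 1*24212 = -108*(-15) - 24212 = 1620 - 24212 = -22592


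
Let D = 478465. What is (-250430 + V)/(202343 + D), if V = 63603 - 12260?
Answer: -199087/680808 ≈ -0.29243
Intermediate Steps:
V = 51343
(-250430 + V)/(202343 + D) = (-250430 + 51343)/(202343 + 478465) = -199087/680808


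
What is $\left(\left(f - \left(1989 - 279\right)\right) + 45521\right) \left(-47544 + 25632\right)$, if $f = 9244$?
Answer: $-1162541160$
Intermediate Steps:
$\left(\left(f - \left(1989 - 279\right)\right) + 45521\right) \left(-47544 + 25632\right) = \left(\left(9244 - \left(1989 - 279\right)\right) + 45521\right) \left(-47544 + 25632\right) = \left(\left(9244 - 1710\right) + 45521\right) \left(-21912\right) = \left(7534 + 45521\right) \left(-21912\right) = 53055 \left(-21912\right) = -1162541160$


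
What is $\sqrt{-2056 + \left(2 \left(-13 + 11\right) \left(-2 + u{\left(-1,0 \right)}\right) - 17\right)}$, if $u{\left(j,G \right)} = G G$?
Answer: $i \sqrt{2065} \approx 45.442 i$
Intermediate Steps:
$u{\left(j,G \right)} = G^{2}$
$\sqrt{-2056 + \left(2 \left(-13 + 11\right) \left(-2 + u{\left(-1,0 \right)}\right) - 17\right)} = \sqrt{-2056 - \left(17 - 2 \left(-13 + 11\right) \left(-2 + 0^{2}\right)\right)} = \sqrt{-2056 - \left(17 - 2 \left(- 2 \left(-2 + 0\right)\right)\right)} = \sqrt{-2056 - \left(17 - 2 \left(\left(-2\right) \left(-2\right)\right)\right)} = \sqrt{-2056 + \left(2 \cdot 4 - 17\right)} = \sqrt{-2056 + \left(8 - 17\right)} = \sqrt{-2056 - 9} = \sqrt{-2065} = i \sqrt{2065}$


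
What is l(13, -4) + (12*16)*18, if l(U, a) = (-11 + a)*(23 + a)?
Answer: 3171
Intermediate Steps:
l(13, -4) + (12*16)*18 = (-253 + (-4)² + 12*(-4)) + (12*16)*18 = (-253 + 16 - 48) + 192*18 = -285 + 3456 = 3171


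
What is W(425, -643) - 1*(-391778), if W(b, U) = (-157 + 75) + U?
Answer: 391053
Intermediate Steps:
W(b, U) = -82 + U
W(425, -643) - 1*(-391778) = (-82 - 643) - 1*(-391778) = -725 + 391778 = 391053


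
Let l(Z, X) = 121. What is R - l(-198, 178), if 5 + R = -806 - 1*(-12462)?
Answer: 11530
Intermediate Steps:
R = 11651 (R = -5 + (-806 - 1*(-12462)) = -5 + (-806 + 12462) = -5 + 11656 = 11651)
R - l(-198, 178) = 11651 - 1*121 = 11651 - 121 = 11530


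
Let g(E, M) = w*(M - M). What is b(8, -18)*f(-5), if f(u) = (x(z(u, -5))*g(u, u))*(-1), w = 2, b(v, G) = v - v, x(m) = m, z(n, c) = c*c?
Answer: 0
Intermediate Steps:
z(n, c) = c²
b(v, G) = 0
g(E, M) = 0 (g(E, M) = 2*(M - M) = 2*0 = 0)
f(u) = 0 (f(u) = ((-5)²*0)*(-1) = (25*0)*(-1) = 0*(-1) = 0)
b(8, -18)*f(-5) = 0*0 = 0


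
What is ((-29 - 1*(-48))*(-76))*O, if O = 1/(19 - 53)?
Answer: 722/17 ≈ 42.471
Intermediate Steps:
O = -1/34 (O = 1/(-34) = -1/34 ≈ -0.029412)
((-29 - 1*(-48))*(-76))*O = ((-29 - 1*(-48))*(-76))*(-1/34) = ((-29 + 48)*(-76))*(-1/34) = (19*(-76))*(-1/34) = -1444*(-1/34) = 722/17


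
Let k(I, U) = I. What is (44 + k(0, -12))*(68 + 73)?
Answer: 6204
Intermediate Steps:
(44 + k(0, -12))*(68 + 73) = (44 + 0)*(68 + 73) = 44*141 = 6204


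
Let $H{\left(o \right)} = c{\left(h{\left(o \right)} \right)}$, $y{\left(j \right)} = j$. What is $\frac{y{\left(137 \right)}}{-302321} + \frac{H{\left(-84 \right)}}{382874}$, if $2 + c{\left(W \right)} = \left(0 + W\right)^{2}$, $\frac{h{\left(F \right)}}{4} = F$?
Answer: $\frac{17038886618}{57875425277} \approx 0.29441$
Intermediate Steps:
$h{\left(F \right)} = 4 F$
$c{\left(W \right)} = -2 + W^{2}$ ($c{\left(W \right)} = -2 + \left(0 + W\right)^{2} = -2 + W^{2}$)
$H{\left(o \right)} = -2 + 16 o^{2}$ ($H{\left(o \right)} = -2 + \left(4 o\right)^{2} = -2 + 16 o^{2}$)
$\frac{y{\left(137 \right)}}{-302321} + \frac{H{\left(-84 \right)}}{382874} = \frac{137}{-302321} + \frac{-2 + 16 \left(-84\right)^{2}}{382874} = 137 \left(- \frac{1}{302321}\right) + \left(-2 + 16 \cdot 7056\right) \frac{1}{382874} = - \frac{137}{302321} + \left(-2 + 112896\right) \frac{1}{382874} = - \frac{137}{302321} + 112894 \cdot \frac{1}{382874} = - \frac{137}{302321} + \frac{56447}{191437} = \frac{17038886618}{57875425277}$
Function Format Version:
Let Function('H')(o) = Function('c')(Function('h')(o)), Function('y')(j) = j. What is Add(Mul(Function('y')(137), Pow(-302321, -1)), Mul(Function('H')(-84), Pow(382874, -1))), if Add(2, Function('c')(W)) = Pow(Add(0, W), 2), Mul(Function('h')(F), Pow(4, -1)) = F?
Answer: Rational(17038886618, 57875425277) ≈ 0.29441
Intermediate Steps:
Function('h')(F) = Mul(4, F)
Function('c')(W) = Add(-2, Pow(W, 2)) (Function('c')(W) = Add(-2, Pow(Add(0, W), 2)) = Add(-2, Pow(W, 2)))
Function('H')(o) = Add(-2, Mul(16, Pow(o, 2))) (Function('H')(o) = Add(-2, Pow(Mul(4, o), 2)) = Add(-2, Mul(16, Pow(o, 2))))
Add(Mul(Function('y')(137), Pow(-302321, -1)), Mul(Function('H')(-84), Pow(382874, -1))) = Add(Mul(137, Pow(-302321, -1)), Mul(Add(-2, Mul(16, Pow(-84, 2))), Pow(382874, -1))) = Add(Mul(137, Rational(-1, 302321)), Mul(Add(-2, Mul(16, 7056)), Rational(1, 382874))) = Add(Rational(-137, 302321), Mul(Add(-2, 112896), Rational(1, 382874))) = Add(Rational(-137, 302321), Mul(112894, Rational(1, 382874))) = Add(Rational(-137, 302321), Rational(56447, 191437)) = Rational(17038886618, 57875425277)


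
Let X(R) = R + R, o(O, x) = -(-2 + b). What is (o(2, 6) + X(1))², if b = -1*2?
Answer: 36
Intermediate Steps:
b = -2
o(O, x) = 4 (o(O, x) = -(-2 - 2) = -1*(-4) = 4)
X(R) = 2*R
(o(2, 6) + X(1))² = (4 + 2*1)² = (4 + 2)² = 6² = 36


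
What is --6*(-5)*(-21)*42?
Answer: 26460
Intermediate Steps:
--6*(-5)*(-21)*42 = -30*(-21)*42 = -(-630)*42 = -1*(-26460) = 26460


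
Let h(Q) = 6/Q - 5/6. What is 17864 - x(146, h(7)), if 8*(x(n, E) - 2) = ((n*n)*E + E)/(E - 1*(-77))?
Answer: 462247243/25880 ≈ 17861.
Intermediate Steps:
h(Q) = -5/6 + 6/Q (h(Q) = 6/Q - 5*1/6 = 6/Q - 5/6 = -5/6 + 6/Q)
x(n, E) = 2 + (E + E*n**2)/(8*(77 + E)) (x(n, E) = 2 + (((n*n)*E + E)/(E - 1*(-77)))/8 = 2 + ((n**2*E + E)/(E + 77))/8 = 2 + ((E*n**2 + E)/(77 + E))/8 = 2 + ((E + E*n**2)/(77 + E))/8 = 2 + (E + E*n**2)/(8*(77 + E)))
17864 - x(146, h(7)) = 17864 - (1232 + 17*(-5/6 + 6/7) + (-5/6 + 6/7)*146**2)/(8*(77 + (-5/6 + 6/7))) = 17864 - (1232 + 17*(-5/6 + 6*(1/7)) + (-5/6 + 6*(1/7))*21316)/(8*(77 + (-5/6 + 6*(1/7)))) = 17864 - (1232 + 17*(-5/6 + 6/7) + (-5/6 + 6/7)*21316)/(8*(77 + (-5/6 + 6/7))) = 17864 - (1232 + 17*(1/42) + (1/42)*21316)/(8*(77 + 1/42)) = 17864 - (1232 + 17/42 + 10658/21)/(8*3235/42) = 17864 - 42*24359/(8*3235*14) = 17864 - 1*73077/25880 = 17864 - 73077/25880 = 462247243/25880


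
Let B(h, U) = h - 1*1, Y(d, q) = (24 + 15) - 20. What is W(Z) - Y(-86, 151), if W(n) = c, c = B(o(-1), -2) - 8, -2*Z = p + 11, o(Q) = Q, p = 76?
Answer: -29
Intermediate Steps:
Z = -87/2 (Z = -(76 + 11)/2 = -1/2*87 = -87/2 ≈ -43.500)
Y(d, q) = 19 (Y(d, q) = 39 - 20 = 19)
B(h, U) = -1 + h (B(h, U) = h - 1 = -1 + h)
c = -10 (c = (-1 - 1) - 8 = -2 - 8 = -10)
W(n) = -10
W(Z) - Y(-86, 151) = -10 - 1*19 = -10 - 19 = -29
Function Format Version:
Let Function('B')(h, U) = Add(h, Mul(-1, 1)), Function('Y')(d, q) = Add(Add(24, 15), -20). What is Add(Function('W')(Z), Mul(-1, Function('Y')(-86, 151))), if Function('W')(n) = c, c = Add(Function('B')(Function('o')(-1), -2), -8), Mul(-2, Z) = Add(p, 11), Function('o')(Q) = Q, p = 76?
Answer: -29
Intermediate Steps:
Z = Rational(-87, 2) (Z = Mul(Rational(-1, 2), Add(76, 11)) = Mul(Rational(-1, 2), 87) = Rational(-87, 2) ≈ -43.500)
Function('Y')(d, q) = 19 (Function('Y')(d, q) = Add(39, -20) = 19)
Function('B')(h, U) = Add(-1, h) (Function('B')(h, U) = Add(h, -1) = Add(-1, h))
c = -10 (c = Add(Add(-1, -1), -8) = Add(-2, -8) = -10)
Function('W')(n) = -10
Add(Function('W')(Z), Mul(-1, Function('Y')(-86, 151))) = Add(-10, Mul(-1, 19)) = Add(-10, -19) = -29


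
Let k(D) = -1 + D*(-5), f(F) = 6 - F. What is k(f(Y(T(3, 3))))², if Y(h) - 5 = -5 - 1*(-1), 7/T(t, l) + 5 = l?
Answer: 676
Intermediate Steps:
T(t, l) = 7/(-5 + l)
Y(h) = 1 (Y(h) = 5 + (-5 - 1*(-1)) = 5 + (-5 + 1) = 5 - 4 = 1)
k(D) = -1 - 5*D
k(f(Y(T(3, 3))))² = (-1 - 5*(6 - 1*1))² = (-1 - 5*(6 - 1))² = (-1 - 5*5)² = (-1 - 25)² = (-26)² = 676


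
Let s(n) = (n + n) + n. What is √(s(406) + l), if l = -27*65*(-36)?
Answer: √64398 ≈ 253.77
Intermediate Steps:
s(n) = 3*n (s(n) = 2*n + n = 3*n)
l = 63180 (l = -1755*(-36) = 63180)
√(s(406) + l) = √(3*406 + 63180) = √(1218 + 63180) = √64398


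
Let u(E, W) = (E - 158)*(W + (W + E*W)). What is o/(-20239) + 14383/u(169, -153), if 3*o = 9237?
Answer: -61958536/306560133 ≈ -0.20211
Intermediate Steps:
o = 3079 (o = (1/3)*9237 = 3079)
u(E, W) = (-158 + E)*(2*W + E*W)
o/(-20239) + 14383/u(169, -153) = 3079/(-20239) + 14383/((-153*(-316 + 169**2 - 156*169))) = 3079*(-1/20239) + 14383/((-153*(-316 + 28561 - 26364))) = -3079/20239 + 14383/((-153*1881)) = -3079/20239 + 14383/(-287793) = -3079/20239 + 14383*(-1/287793) = -3079/20239 - 757/15147 = -61958536/306560133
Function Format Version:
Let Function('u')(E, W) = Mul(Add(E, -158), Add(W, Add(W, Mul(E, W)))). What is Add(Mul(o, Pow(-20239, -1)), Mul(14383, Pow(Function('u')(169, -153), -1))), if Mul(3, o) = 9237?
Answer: Rational(-61958536, 306560133) ≈ -0.20211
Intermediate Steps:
o = 3079 (o = Mul(Rational(1, 3), 9237) = 3079)
Function('u')(E, W) = Mul(Add(-158, E), Add(Mul(2, W), Mul(E, W)))
Add(Mul(o, Pow(-20239, -1)), Mul(14383, Pow(Function('u')(169, -153), -1))) = Add(Mul(3079, Pow(-20239, -1)), Mul(14383, Pow(Mul(-153, Add(-316, Pow(169, 2), Mul(-156, 169))), -1))) = Add(Mul(3079, Rational(-1, 20239)), Mul(14383, Pow(Mul(-153, Add(-316, 28561, -26364)), -1))) = Add(Rational(-3079, 20239), Mul(14383, Pow(Mul(-153, 1881), -1))) = Add(Rational(-3079, 20239), Mul(14383, Pow(-287793, -1))) = Add(Rational(-3079, 20239), Mul(14383, Rational(-1, 287793))) = Add(Rational(-3079, 20239), Rational(-757, 15147)) = Rational(-61958536, 306560133)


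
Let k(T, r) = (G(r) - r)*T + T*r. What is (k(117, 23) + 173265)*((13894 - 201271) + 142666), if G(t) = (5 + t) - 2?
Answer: -7882862277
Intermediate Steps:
G(t) = 3 + t
k(T, r) = 3*T + T*r (k(T, r) = ((3 + r) - r)*T + T*r = 3*T + T*r)
(k(117, 23) + 173265)*((13894 - 201271) + 142666) = (117*(3 + 23) + 173265)*((13894 - 201271) + 142666) = (117*26 + 173265)*(-187377 + 142666) = (3042 + 173265)*(-44711) = 176307*(-44711) = -7882862277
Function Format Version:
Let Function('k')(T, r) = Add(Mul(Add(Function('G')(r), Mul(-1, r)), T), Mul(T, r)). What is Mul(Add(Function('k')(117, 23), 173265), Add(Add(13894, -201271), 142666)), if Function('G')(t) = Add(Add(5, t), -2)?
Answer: -7882862277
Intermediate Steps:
Function('G')(t) = Add(3, t)
Function('k')(T, r) = Add(Mul(3, T), Mul(T, r)) (Function('k')(T, r) = Add(Mul(Add(Add(3, r), Mul(-1, r)), T), Mul(T, r)) = Add(Mul(3, T), Mul(T, r)))
Mul(Add(Function('k')(117, 23), 173265), Add(Add(13894, -201271), 142666)) = Mul(Add(Mul(117, Add(3, 23)), 173265), Add(Add(13894, -201271), 142666)) = Mul(Add(Mul(117, 26), 173265), Add(-187377, 142666)) = Mul(Add(3042, 173265), -44711) = Mul(176307, -44711) = -7882862277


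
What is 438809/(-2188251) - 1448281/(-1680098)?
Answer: 2431960223249/3676476128598 ≈ 0.66149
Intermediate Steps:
438809/(-2188251) - 1448281/(-1680098) = 438809*(-1/2188251) - 1448281*(-1/1680098) = -438809/2188251 + 1448281/1680098 = 2431960223249/3676476128598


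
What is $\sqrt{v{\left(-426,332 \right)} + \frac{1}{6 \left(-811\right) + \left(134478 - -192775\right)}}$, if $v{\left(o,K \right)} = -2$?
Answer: $\frac{i \sqrt{207866433151}}{322387} \approx 1.4142 i$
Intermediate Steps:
$\sqrt{v{\left(-426,332 \right)} + \frac{1}{6 \left(-811\right) + \left(134478 - -192775\right)}} = \sqrt{-2 + \frac{1}{6 \left(-811\right) + \left(134478 - -192775\right)}} = \sqrt{-2 + \frac{1}{-4866 + \left(134478 + 192775\right)}} = \sqrt{-2 + \frac{1}{-4866 + 327253}} = \sqrt{-2 + \frac{1}{322387}} = \sqrt{- \frac{644773}{322387}} = \frac{i \sqrt{207866433151}}{322387}$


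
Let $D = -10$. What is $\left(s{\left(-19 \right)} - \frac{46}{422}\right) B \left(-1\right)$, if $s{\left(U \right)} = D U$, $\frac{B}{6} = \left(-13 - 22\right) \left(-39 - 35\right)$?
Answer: $- \frac{622641180}{211} \approx -2.9509 \cdot 10^{6}$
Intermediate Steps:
$B = 15540$ ($B = 6 \left(-13 - 22\right) \left(-39 - 35\right) = 6 \left(\left(-35\right) \left(-74\right)\right) = 6 \cdot 2590 = 15540$)
$s{\left(U \right)} = - 10 U$
$\left(s{\left(-19 \right)} - \frac{46}{422}\right) B \left(-1\right) = \left(\left(-10\right) \left(-19\right) - \frac{46}{422}\right) 15540 \left(-1\right) = \left(190 - \frac{23}{211}\right) \left(-15540\right) = \frac{40067}{211} \left(-15540\right) = - \frac{622641180}{211}$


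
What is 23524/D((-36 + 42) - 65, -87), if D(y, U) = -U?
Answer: 23524/87 ≈ 270.39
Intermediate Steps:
23524/D((-36 + 42) - 65, -87) = 23524/((-1*(-87))) = 23524/87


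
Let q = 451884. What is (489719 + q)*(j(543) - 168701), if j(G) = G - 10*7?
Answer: -158403989484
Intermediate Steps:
j(G) = -70 + G (j(G) = G - 70 = -70 + G)
(489719 + q)*(j(543) - 168701) = (489719 + 451884)*((-70 + 543) - 168701) = 941603*(473 - 168701) = 941603*(-168228) = -158403989484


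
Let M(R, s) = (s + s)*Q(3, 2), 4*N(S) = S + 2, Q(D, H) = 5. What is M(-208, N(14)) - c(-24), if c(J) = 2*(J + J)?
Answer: 136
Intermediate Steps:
N(S) = 1/2 + S/4 (N(S) = (S + 2)/4 = (2 + S)/4 = 1/2 + S/4)
c(J) = 4*J (c(J) = 2*(2*J) = 4*J)
M(R, s) = 10*s (M(R, s) = (s + s)*5 = (2*s)*5 = 10*s)
M(-208, N(14)) - c(-24) = 10*(1/2 + (1/4)*14) - 4*(-24) = 10*(1/2 + 7/2) - 1*(-96) = 10*4 + 96 = 40 + 96 = 136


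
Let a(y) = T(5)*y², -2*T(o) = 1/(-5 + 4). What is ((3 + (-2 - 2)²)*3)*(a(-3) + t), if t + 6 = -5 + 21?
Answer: 1653/2 ≈ 826.50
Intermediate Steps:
t = 10 (t = -6 + (-5 + 21) = -6 + 16 = 10)
T(o) = ½ (T(o) = -1/(2*(-5 + 4)) = -½/(-1) = -½*(-1) = ½)
a(y) = y²/2
((3 + (-2 - 2)²)*3)*(a(-3) + t) = ((3 + (-2 - 2)²)*3)*((½)*(-3)² + 10) = ((3 + (-4)²)*3)*((½)*9 + 10) = ((3 + 16)*3)*(9/2 + 10) = (19*3)*(29/2) = 57*(29/2) = 1653/2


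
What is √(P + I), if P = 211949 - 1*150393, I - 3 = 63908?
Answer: √125467 ≈ 354.21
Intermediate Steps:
I = 63911 (I = 3 + 63908 = 63911)
P = 61556 (P = 211949 - 150393 = 61556)
√(P + I) = √(61556 + 63911) = √125467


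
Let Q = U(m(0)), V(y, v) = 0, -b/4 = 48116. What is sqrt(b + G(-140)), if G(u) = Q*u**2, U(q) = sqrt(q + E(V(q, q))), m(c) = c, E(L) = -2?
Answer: 4*sqrt(-12029 + 1225*I*sqrt(2)) ≈ 31.51 + 439.84*I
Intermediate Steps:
b = -192464 (b = -4*48116 = -192464)
U(q) = sqrt(-2 + q) (U(q) = sqrt(q - 2) = sqrt(-2 + q))
Q = I*sqrt(2) (Q = sqrt(-2 + 0) = sqrt(-2) = I*sqrt(2) ≈ 1.4142*I)
G(u) = I*sqrt(2)*u**2 (G(u) = (I*sqrt(2))*u**2 = I*sqrt(2)*u**2)
sqrt(b + G(-140)) = sqrt(-192464 + I*sqrt(2)*(-140)**2) = sqrt(-192464 + I*sqrt(2)*19600) = sqrt(-192464 + 19600*I*sqrt(2))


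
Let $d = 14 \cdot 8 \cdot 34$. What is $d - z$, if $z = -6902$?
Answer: $10710$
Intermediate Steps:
$d = 3808$ ($d = 112 \cdot 34 = 3808$)
$d - z = 3808 - -6902 = 3808 + 6902 = 10710$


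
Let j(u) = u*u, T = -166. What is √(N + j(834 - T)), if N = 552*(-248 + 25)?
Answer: 14*√4474 ≈ 936.43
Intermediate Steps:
j(u) = u²
N = -123096 (N = 552*(-223) = -123096)
√(N + j(834 - T)) = √(-123096 + (834 - 1*(-166))²) = √(-123096 + (834 + 166)²) = √(-123096 + 1000²) = √(-123096 + 1000000) = √876904 = 14*√4474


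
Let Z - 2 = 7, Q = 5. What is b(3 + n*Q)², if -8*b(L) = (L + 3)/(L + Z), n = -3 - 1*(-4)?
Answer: 121/18496 ≈ 0.0065420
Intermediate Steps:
n = 1 (n = -3 + 4 = 1)
Z = 9 (Z = 2 + 7 = 9)
b(L) = -(3 + L)/(8*(9 + L)) (b(L) = -(L + 3)/(8*(L + 9)) = -(3 + L)/(8*(9 + L)))
b(3 + n*Q)² = ((-3 - (3 + 1*5))/(8*(9 + (3 + 1*5))))² = ((-3 - (3 + 5))/(8*(9 + (3 + 5))))² = ((-3 - 1*8)/(8*(9 + 8)))² = ((⅛)*(-3 - 8)/17)² = ((⅛)*(1/17)*(-11))² = (-11/136)² = 121/18496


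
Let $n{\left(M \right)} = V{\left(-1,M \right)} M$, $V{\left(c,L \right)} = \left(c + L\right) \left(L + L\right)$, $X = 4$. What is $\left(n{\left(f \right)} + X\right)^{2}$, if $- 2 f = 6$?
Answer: $4624$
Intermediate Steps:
$f = -3$ ($f = \left(- \frac{1}{2}\right) 6 = -3$)
$V{\left(c,L \right)} = 2 L \left(L + c\right)$ ($V{\left(c,L \right)} = \left(L + c\right) 2 L = 2 L \left(L + c\right)$)
$n{\left(M \right)} = 2 M^{2} \left(-1 + M\right)$ ($n{\left(M \right)} = 2 M \left(M - 1\right) M = 2 M \left(-1 + M\right) M = 2 M^{2} \left(-1 + M\right)$)
$\left(n{\left(f \right)} + X\right)^{2} = \left(2 \left(-3\right)^{2} \left(-1 - 3\right) + 4\right)^{2} = \left(2 \cdot 9 \left(-4\right) + 4\right)^{2} = \left(-72 + 4\right)^{2} = \left(-68\right)^{2} = 4624$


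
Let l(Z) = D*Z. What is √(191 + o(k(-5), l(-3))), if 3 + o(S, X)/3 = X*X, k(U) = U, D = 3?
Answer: 5*√17 ≈ 20.616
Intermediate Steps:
l(Z) = 3*Z
o(S, X) = -9 + 3*X² (o(S, X) = -9 + 3*(X*X) = -9 + 3*X²)
√(191 + o(k(-5), l(-3))) = √(191 + (-9 + 3*(3*(-3))²)) = √(191 + (-9 + 3*(-9)²)) = √(191 + (-9 + 3*81)) = √(191 + (-9 + 243)) = √(191 + 234) = √425 = 5*√17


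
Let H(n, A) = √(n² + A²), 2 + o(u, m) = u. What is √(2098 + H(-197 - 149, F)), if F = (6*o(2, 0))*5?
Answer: 2*√611 ≈ 49.437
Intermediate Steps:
o(u, m) = -2 + u
F = 0 (F = (6*(-2 + 2))*5 = (6*0)*5 = 0*5 = 0)
H(n, A) = √(A² + n²)
√(2098 + H(-197 - 149, F)) = √(2098 + √(0² + (-197 - 149)²)) = √(2098 + √(0 + (-346)²)) = √(2098 + √(0 + 119716)) = √(2098 + √119716) = √(2098 + 346) = √2444 = 2*√611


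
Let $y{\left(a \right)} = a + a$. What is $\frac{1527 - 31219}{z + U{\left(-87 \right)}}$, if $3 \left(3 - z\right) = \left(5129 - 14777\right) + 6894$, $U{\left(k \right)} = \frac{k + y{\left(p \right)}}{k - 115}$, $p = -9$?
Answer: $- \frac{461368}{14319} \approx -32.221$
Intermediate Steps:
$y{\left(a \right)} = 2 a$
$U{\left(k \right)} = \frac{-18 + k}{-115 + k}$ ($U{\left(k \right)} = \frac{k + 2 \left(-9\right)}{k - 115} = \frac{k - 18}{-115 + k} = \frac{-18 + k}{-115 + k}$)
$z = 921$ ($z = 3 - \frac{\left(5129 - 14777\right) + 6894}{3} = 3 - \frac{-9648 + 6894}{3} = 3 - -918 = 3 + 918 = 921$)
$\frac{1527 - 31219}{z + U{\left(-87 \right)}} = \frac{1527 - 31219}{921 + \frac{-18 - 87}{-115 - 87}} = - \frac{29692}{921 + \frac{1}{-202} \left(-105\right)} = - \frac{29692}{921 - - \frac{105}{202}} = - \frac{29692}{921 + \frac{105}{202}} = - \frac{29692}{\frac{186147}{202}} = \left(-29692\right) \frac{202}{186147} = - \frac{461368}{14319}$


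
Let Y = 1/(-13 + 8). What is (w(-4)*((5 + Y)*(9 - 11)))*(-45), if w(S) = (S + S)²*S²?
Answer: 442368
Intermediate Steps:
Y = -⅕ (Y = 1/(-5) = -⅕ ≈ -0.20000)
w(S) = 4*S⁴ (w(S) = (2*S)²*S² = (4*S²)*S² = 4*S⁴)
(w(-4)*((5 + Y)*(9 - 11)))*(-45) = ((4*(-4)⁴)*((5 - ⅕)*(9 - 11)))*(-45) = ((4*256)*((24/5)*(-2)))*(-45) = (1024*(-48/5))*(-45) = -49152/5*(-45) = 442368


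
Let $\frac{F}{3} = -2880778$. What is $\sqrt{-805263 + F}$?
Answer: $9 i \sqrt{116637} \approx 3073.7 i$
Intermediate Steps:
$F = -8642334$ ($F = 3 \left(-2880778\right) = -8642334$)
$\sqrt{-805263 + F} = \sqrt{-805263 - 8642334} = \sqrt{-9447597} = 9 i \sqrt{116637}$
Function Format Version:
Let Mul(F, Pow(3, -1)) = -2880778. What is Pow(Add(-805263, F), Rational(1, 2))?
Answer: Mul(9, I, Pow(116637, Rational(1, 2))) ≈ Mul(3073.7, I)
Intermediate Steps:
F = -8642334 (F = Mul(3, -2880778) = -8642334)
Pow(Add(-805263, F), Rational(1, 2)) = Pow(Add(-805263, -8642334), Rational(1, 2)) = Pow(-9447597, Rational(1, 2)) = Mul(9, I, Pow(116637, Rational(1, 2)))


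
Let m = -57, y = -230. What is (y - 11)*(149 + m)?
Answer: -22172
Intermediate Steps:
(y - 11)*(149 + m) = (-230 - 11)*(149 - 57) = -241*92 = -22172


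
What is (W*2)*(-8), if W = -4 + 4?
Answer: 0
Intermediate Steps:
W = 0
(W*2)*(-8) = (0*2)*(-8) = 0*(-8) = 0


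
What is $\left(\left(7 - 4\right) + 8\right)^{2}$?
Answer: $121$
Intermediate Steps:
$\left(\left(7 - 4\right) + 8\right)^{2} = \left(3 + 8\right)^{2} = 11^{2} = 121$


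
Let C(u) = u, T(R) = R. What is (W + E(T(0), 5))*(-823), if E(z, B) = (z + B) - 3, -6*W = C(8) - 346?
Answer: -144025/3 ≈ -48008.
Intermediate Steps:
W = 169/3 (W = -(8 - 346)/6 = -⅙*(-338) = 169/3 ≈ 56.333)
E(z, B) = -3 + B + z (E(z, B) = (B + z) - 3 = -3 + B + z)
(W + E(T(0), 5))*(-823) = (169/3 + (-3 + 5 + 0))*(-823) = (169/3 + 2)*(-823) = (175/3)*(-823) = -144025/3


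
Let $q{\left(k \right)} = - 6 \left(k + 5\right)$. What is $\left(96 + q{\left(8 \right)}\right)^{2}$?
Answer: $324$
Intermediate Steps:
$q{\left(k \right)} = -30 - 6 k$ ($q{\left(k \right)} = - 6 \left(5 + k\right) = -30 - 6 k$)
$\left(96 + q{\left(8 \right)}\right)^{2} = \left(96 - 78\right)^{2} = 18^{2} = 324$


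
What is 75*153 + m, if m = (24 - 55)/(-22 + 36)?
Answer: 160619/14 ≈ 11473.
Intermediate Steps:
m = -31/14 ≈ -2.2143
75*153 + m = 75*153 - 31/14 = 11475 - 31/14 = 160619/14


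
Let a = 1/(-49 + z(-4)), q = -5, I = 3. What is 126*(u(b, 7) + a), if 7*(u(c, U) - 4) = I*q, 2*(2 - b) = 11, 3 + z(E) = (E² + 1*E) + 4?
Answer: 461/2 ≈ 230.50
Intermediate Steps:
z(E) = 1 + E + E² (z(E) = -3 + ((E² + 1*E) + 4) = -3 + ((E² + E) + 4) = -3 + ((E + E²) + 4) = -3 + (4 + E + E²) = 1 + E + E²)
b = -7/2 (b = 2 - ½*11 = 2 - 11/2 = -7/2 ≈ -3.5000)
a = -1/36 (a = 1/(-49 + (1 - 4 + (-4)²)) = 1/(-49 + (1 - 4 + 16)) = 1/(-49 + 13) = 1/(-36) = -1/36 ≈ -0.027778)
u(c, U) = 13/7 (u(c, U) = 4 + (3*(-5))/7 = 4 + (⅐)*(-15) = 4 - 15/7 = 13/7)
126*(u(b, 7) + a) = 126*(13/7 - 1/36) = 126*(461/252) = 461/2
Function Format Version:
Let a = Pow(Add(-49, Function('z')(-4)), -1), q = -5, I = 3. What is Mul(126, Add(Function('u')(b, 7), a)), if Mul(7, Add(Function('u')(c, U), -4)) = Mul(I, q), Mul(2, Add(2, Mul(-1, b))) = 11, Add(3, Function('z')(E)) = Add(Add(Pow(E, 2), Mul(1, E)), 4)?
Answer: Rational(461, 2) ≈ 230.50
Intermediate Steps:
Function('z')(E) = Add(1, E, Pow(E, 2)) (Function('z')(E) = Add(-3, Add(Add(Pow(E, 2), Mul(1, E)), 4)) = Add(-3, Add(Add(Pow(E, 2), E), 4)) = Add(-3, Add(Add(E, Pow(E, 2)), 4)) = Add(-3, Add(4, E, Pow(E, 2))) = Add(1, E, Pow(E, 2)))
b = Rational(-7, 2) (b = Add(2, Mul(Rational(-1, 2), 11)) = Add(2, Rational(-11, 2)) = Rational(-7, 2) ≈ -3.5000)
a = Rational(-1, 36) (a = Pow(Add(-49, Add(1, -4, Pow(-4, 2))), -1) = Pow(Add(-49, Add(1, -4, 16)), -1) = Pow(Add(-49, 13), -1) = Pow(-36, -1) = Rational(-1, 36) ≈ -0.027778)
Function('u')(c, U) = Rational(13, 7) (Function('u')(c, U) = Add(4, Mul(Rational(1, 7), Mul(3, -5))) = Add(4, Mul(Rational(1, 7), -15)) = Add(4, Rational(-15, 7)) = Rational(13, 7))
Mul(126, Add(Function('u')(b, 7), a)) = Mul(126, Add(Rational(13, 7), Rational(-1, 36))) = Mul(126, Rational(461, 252)) = Rational(461, 2)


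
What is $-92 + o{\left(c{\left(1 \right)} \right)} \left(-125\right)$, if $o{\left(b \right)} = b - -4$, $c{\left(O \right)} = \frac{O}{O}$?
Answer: $-717$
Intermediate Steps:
$c{\left(O \right)} = 1$
$o{\left(b \right)} = 4 + b$ ($o{\left(b \right)} = b + 4 = 4 + b$)
$-92 + o{\left(c{\left(1 \right)} \right)} \left(-125\right) = -92 + \left(4 + 1\right) \left(-125\right) = -92 + 5 \left(-125\right) = -92 - 625 = -717$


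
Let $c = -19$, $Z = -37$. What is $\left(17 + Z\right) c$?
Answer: $380$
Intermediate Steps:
$\left(17 + Z\right) c = \left(17 - 37\right) \left(-19\right) = \left(-20\right) \left(-19\right) = 380$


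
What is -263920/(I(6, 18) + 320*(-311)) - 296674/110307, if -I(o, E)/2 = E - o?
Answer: -52486652/1372550001 ≈ -0.038240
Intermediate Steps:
I(o, E) = -2*E + 2*o (I(o, E) = -2*(E - o) = -2*E + 2*o)
-263920/(I(6, 18) + 320*(-311)) - 296674/110307 = -263920/((-2*18 + 2*6) + 320*(-311)) - 296674/110307 = -263920/((-36 + 12) - 99520) - 296674*1/110307 = -263920/(-24 - 99520) - 296674/110307 = -263920/(-99544) - 296674/110307 = -263920*(-1/99544) - 296674/110307 = 32990/12443 - 296674/110307 = -52486652/1372550001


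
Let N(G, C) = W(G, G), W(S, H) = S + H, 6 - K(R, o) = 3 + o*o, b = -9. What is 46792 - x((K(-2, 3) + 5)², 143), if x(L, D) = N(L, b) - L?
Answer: 46791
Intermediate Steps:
K(R, o) = 3 - o² (K(R, o) = 6 - (3 + o*o) = 6 - (3 + o²) = 6 + (-3 - o²) = 3 - o²)
W(S, H) = H + S
N(G, C) = 2*G (N(G, C) = G + G = 2*G)
x(L, D) = L (x(L, D) = 2*L - L = L)
46792 - x((K(-2, 3) + 5)², 143) = 46792 - ((3 - 1*3²) + 5)² = 46792 - ((3 - 1*9) + 5)² = 46792 - ((3 - 9) + 5)² = 46792 - (-6 + 5)² = 46792 - 1*(-1)² = 46792 - 1*1 = 46792 - 1 = 46791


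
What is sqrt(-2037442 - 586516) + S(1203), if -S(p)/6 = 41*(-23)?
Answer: 5658 + I*sqrt(2623958) ≈ 5658.0 + 1619.9*I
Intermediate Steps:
S(p) = 5658 (S(p) = -246*(-23) = -6*(-943) = 5658)
sqrt(-2037442 - 586516) + S(1203) = sqrt(-2037442 - 586516) + 5658 = sqrt(-2623958) + 5658 = I*sqrt(2623958) + 5658 = 5658 + I*sqrt(2623958)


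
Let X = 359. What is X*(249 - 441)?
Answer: -68928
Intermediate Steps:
X*(249 - 441) = 359*(249 - 441) = 359*(-192) = -68928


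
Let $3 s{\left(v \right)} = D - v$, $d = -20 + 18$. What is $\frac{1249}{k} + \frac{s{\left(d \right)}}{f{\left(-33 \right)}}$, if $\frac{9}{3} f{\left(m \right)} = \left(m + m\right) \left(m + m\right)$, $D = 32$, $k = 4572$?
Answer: $\frac{155447}{553212} \approx 0.28099$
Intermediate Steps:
$f{\left(m \right)} = \frac{4 m^{2}}{3}$ ($f{\left(m \right)} = \frac{\left(m + m\right) \left(m + m\right)}{3} = \frac{2 m 2 m}{3} = \frac{4 m^{2}}{3}$)
$d = -2$
$s{\left(v \right)} = \frac{32}{3} - \frac{v}{3}$ ($s{\left(v \right)} = \frac{32 - v}{3} = \frac{32}{3} - \frac{v}{3}$)
$\frac{1249}{k} + \frac{s{\left(d \right)}}{f{\left(-33 \right)}} = \frac{1249}{4572} + \frac{\frac{32}{3} - - \frac{2}{3}}{\frac{4}{3} \left(-33\right)^{2}} = 1249 \cdot \frac{1}{4572} + \frac{\frac{32}{3} + \frac{2}{3}}{\frac{4}{3} \cdot 1089} = \frac{1249}{4572} + \frac{34}{3 \cdot 1452} = \frac{1249}{4572} + \frac{34}{3} \cdot \frac{1}{1452} = \frac{1249}{4572} + \frac{17}{2178} = \frac{155447}{553212}$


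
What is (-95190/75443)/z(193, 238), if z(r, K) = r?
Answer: -95190/14560499 ≈ -0.0065375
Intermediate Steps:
(-95190/75443)/z(193, 238) = -95190/75443/193 = -95190*1/75443*(1/193) = -95190/75443*1/193 = -95190/14560499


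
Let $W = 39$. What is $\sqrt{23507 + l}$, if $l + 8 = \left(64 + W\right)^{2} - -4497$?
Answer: $\sqrt{38605} \approx 196.48$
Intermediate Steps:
$l = 15098$ ($l = -8 - \left(-4497 - \left(64 + 39\right)^{2}\right) = -8 + \left(103^{2} + 4497\right) = -8 + \left(10609 + 4497\right) = -8 + 15106 = 15098$)
$\sqrt{23507 + l} = \sqrt{23507 + 15098} = \sqrt{38605}$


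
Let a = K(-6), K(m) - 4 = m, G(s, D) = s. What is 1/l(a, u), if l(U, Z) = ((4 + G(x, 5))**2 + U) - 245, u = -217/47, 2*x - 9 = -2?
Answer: -4/763 ≈ -0.0052425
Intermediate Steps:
x = 7/2 (x = 9/2 + (1/2)*(-2) = 9/2 - 1 = 7/2 ≈ 3.5000)
u = -217/47 (u = -217*1/47 = -217/47 ≈ -4.6170)
K(m) = 4 + m
a = -2 (a = 4 - 6 = -2)
l(U, Z) = -755/4 + U (l(U, Z) = ((4 + 7/2)**2 + U) - 245 = ((15/2)**2 + U) - 245 = (225/4 + U) - 245 = -755/4 + U)
1/l(a, u) = 1/(-755/4 - 2) = 1/(-763/4) = -4/763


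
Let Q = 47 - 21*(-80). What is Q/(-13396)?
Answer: -1727/13396 ≈ -0.12892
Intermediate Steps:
Q = 1727 (Q = 47 + 1680 = 1727)
Q/(-13396) = 1727/(-13396) = 1727*(-1/13396) = -1727/13396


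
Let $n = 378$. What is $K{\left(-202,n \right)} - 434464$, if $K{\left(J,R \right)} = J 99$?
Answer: $-454462$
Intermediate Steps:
$K{\left(J,R \right)} = 99 J$
$K{\left(-202,n \right)} - 434464 = 99 \left(-202\right) - 434464 = -19998 - 434464 = -454462$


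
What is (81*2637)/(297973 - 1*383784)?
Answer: -213597/85811 ≈ -2.4892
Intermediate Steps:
(81*2637)/(297973 - 1*383784) = 213597/(297973 - 383784) = 213597/(-85811) = 213597*(-1/85811) = -213597/85811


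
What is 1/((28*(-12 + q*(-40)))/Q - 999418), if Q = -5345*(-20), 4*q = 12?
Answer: -26725/26709446974 ≈ -1.0006e-6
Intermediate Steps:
q = 3 (q = (¼)*12 = 3)
Q = 106900
1/((28*(-12 + q*(-40)))/Q - 999418) = 1/((28*(-12 + 3*(-40)))/106900 - 999418) = 1/((28*(-12 - 120))*(1/106900) - 999418) = 1/((28*(-132))*(1/106900) - 999418) = 1/(-3696*1/106900 - 999418) = 1/(-924/26725 - 999418) = 1/(-26709446974/26725) = -26725/26709446974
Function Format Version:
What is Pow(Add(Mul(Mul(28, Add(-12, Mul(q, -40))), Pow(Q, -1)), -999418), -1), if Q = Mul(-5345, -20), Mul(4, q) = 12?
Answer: Rational(-26725, 26709446974) ≈ -1.0006e-6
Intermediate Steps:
q = 3 (q = Mul(Rational(1, 4), 12) = 3)
Q = 106900
Pow(Add(Mul(Mul(28, Add(-12, Mul(q, -40))), Pow(Q, -1)), -999418), -1) = Pow(Add(Mul(Mul(28, Add(-12, Mul(3, -40))), Pow(106900, -1)), -999418), -1) = Pow(Add(Mul(Mul(28, Add(-12, -120)), Rational(1, 106900)), -999418), -1) = Pow(Add(Mul(Mul(28, -132), Rational(1, 106900)), -999418), -1) = Pow(Add(Mul(-3696, Rational(1, 106900)), -999418), -1) = Pow(Add(Rational(-924, 26725), -999418), -1) = Pow(Rational(-26709446974, 26725), -1) = Rational(-26725, 26709446974)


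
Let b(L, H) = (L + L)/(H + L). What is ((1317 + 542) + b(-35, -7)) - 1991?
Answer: -391/3 ≈ -130.33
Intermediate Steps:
b(L, H) = 2*L/(H + L) (b(L, H) = (2*L)/(H + L) = 2*L/(H + L))
((1317 + 542) + b(-35, -7)) - 1991 = ((1317 + 542) + 2*(-35)/(-7 - 35)) - 1991 = (1859 + 2*(-35)/(-42)) - 1991 = (1859 + 2*(-35)*(-1/42)) - 1991 = (1859 + 5/3) - 1991 = 5582/3 - 1991 = -391/3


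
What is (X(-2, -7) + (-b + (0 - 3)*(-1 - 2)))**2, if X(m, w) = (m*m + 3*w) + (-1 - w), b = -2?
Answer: 0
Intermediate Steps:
X(m, w) = -1 + m**2 + 2*w (X(m, w) = (m**2 + 3*w) + (-1 - w) = -1 + m**2 + 2*w)
(X(-2, -7) + (-b + (0 - 3)*(-1 - 2)))**2 = ((-1 + (-2)**2 + 2*(-7)) + (-1*(-2) + (0 - 3)*(-1 - 2)))**2 = ((-1 + 4 - 14) + (2 - 3*(-3)))**2 = (-11 + (2 + 9))**2 = (-11 + 11)**2 = 0**2 = 0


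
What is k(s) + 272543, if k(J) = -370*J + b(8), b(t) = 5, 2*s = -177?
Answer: 305293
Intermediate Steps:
s = -177/2 (s = (1/2)*(-177) = -177/2 ≈ -88.500)
k(J) = 5 - 370*J (k(J) = -370*J + 5 = 5 - 370*J)
k(s) + 272543 = (5 - 370*(-177/2)) + 272543 = (5 + 32745) + 272543 = 32750 + 272543 = 305293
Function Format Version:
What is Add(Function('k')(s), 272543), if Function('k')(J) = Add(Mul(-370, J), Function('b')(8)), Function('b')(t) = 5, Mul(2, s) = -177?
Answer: 305293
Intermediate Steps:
s = Rational(-177, 2) (s = Mul(Rational(1, 2), -177) = Rational(-177, 2) ≈ -88.500)
Function('k')(J) = Add(5, Mul(-370, J)) (Function('k')(J) = Add(Mul(-370, J), 5) = Add(5, Mul(-370, J)))
Add(Function('k')(s), 272543) = Add(Add(5, Mul(-370, Rational(-177, 2))), 272543) = Add(Add(5, 32745), 272543) = Add(32750, 272543) = 305293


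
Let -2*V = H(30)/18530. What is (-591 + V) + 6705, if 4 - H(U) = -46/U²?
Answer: 101963176177/16677000 ≈ 6114.0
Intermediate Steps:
H(U) = 4 + 46/U² (H(U) = 4 - (-46)/(U*U) = 4 - (-46)/(U²) = 4 - (-46)/U² = 4 + 46/U²)
V = -1823/16677000 (V = -(4 + 46/30²)/(2*18530) = -(4 + 46*(1/900))/(2*18530) = -(4 + 23/450)/(2*18530) = -1823/(900*18530) = -½*1823/8338500 = -1823/16677000 ≈ -0.00010931)
(-591 + V) + 6705 = (-591 - 1823/16677000) + 6705 = -9856108823/16677000 + 6705 = 101963176177/16677000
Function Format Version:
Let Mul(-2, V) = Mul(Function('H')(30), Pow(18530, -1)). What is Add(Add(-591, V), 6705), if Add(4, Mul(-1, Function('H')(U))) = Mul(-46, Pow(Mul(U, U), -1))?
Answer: Rational(101963176177, 16677000) ≈ 6114.0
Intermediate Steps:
Function('H')(U) = Add(4, Mul(46, Pow(U, -2))) (Function('H')(U) = Add(4, Mul(-1, Mul(-46, Pow(Mul(U, U), -1)))) = Add(4, Mul(-1, Mul(-46, Pow(Pow(U, 2), -1)))) = Add(4, Mul(-1, Mul(-46, Pow(U, -2)))) = Add(4, Mul(46, Pow(U, -2))))
V = Rational(-1823, 16677000) (V = Mul(Rational(-1, 2), Mul(Add(4, Mul(46, Pow(30, -2))), Pow(18530, -1))) = Mul(Rational(-1, 2), Mul(Add(4, Mul(46, Rational(1, 900))), Rational(1, 18530))) = Mul(Rational(-1, 2), Mul(Add(4, Rational(23, 450)), Rational(1, 18530))) = Mul(Rational(-1, 2), Mul(Rational(1823, 450), Rational(1, 18530))) = Mul(Rational(-1, 2), Rational(1823, 8338500)) = Rational(-1823, 16677000) ≈ -0.00010931)
Add(Add(-591, V), 6705) = Add(Add(-591, Rational(-1823, 16677000)), 6705) = Add(Rational(-9856108823, 16677000), 6705) = Rational(101963176177, 16677000)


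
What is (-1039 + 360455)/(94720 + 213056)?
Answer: 44927/38472 ≈ 1.1678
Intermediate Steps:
(-1039 + 360455)/(94720 + 213056) = 359416/307776 = 359416*(1/307776) = 44927/38472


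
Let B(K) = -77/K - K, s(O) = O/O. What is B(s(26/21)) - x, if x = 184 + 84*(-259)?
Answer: 21494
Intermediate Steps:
s(O) = 1
x = -21572 (x = 184 - 21756 = -21572)
B(K) = -K - 77/K
B(s(26/21)) - x = (-1*1 - 77/1) - 1*(-21572) = (-1 - 77*1) + 21572 = (-1 - 77) + 21572 = -78 + 21572 = 21494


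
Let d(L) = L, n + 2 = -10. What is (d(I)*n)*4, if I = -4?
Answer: 192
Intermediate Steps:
n = -12 (n = -2 - 10 = -12)
(d(I)*n)*4 = -4*(-12)*4 = 48*4 = 192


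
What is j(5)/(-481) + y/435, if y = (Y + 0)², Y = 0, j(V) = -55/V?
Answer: 11/481 ≈ 0.022869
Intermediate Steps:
y = 0 (y = (0 + 0)² = 0² = 0)
j(5)/(-481) + y/435 = -55/5/(-481) + 0/435 = -55*⅕*(-1/481) + 0*(1/435) = -11*(-1/481) + 0 = 11/481 + 0 = 11/481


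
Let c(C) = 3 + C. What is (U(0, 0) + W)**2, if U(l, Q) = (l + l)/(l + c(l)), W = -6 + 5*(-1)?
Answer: 121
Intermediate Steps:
W = -11 (W = -6 - 5 = -11)
U(l, Q) = 2*l/(3 + 2*l) (U(l, Q) = (l + l)/(l + (3 + l)) = (2*l)/(3 + 2*l) = 2*l/(3 + 2*l))
(U(0, 0) + W)**2 = (2*0/(3 + 2*0) - 11)**2 = (2*0/(3 + 0) - 11)**2 = (2*0/3 - 11)**2 = (2*0*(1/3) - 11)**2 = (0 - 11)**2 = (-11)**2 = 121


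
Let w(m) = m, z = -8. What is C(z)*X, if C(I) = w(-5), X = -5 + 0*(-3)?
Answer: 25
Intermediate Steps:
X = -5 (X = -5 + 0 = -5)
C(I) = -5
C(z)*X = -5*(-5) = 25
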